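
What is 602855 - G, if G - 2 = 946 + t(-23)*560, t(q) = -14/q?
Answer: 13836021/23 ≈ 6.0157e+5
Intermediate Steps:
G = 29644/23 (G = 2 + (946 - 14/(-23)*560) = 2 + (946 - 14*(-1/23)*560) = 2 + (946 + (14/23)*560) = 2 + (946 + 7840/23) = 2 + 29598/23 = 29644/23 ≈ 1288.9)
602855 - G = 602855 - 1*29644/23 = 602855 - 29644/23 = 13836021/23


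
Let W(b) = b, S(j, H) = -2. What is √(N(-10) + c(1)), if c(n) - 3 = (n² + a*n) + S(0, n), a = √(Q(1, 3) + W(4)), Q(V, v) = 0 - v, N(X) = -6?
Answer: I*√3 ≈ 1.732*I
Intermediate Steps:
Q(V, v) = -v
a = 1 (a = √(-1*3 + 4) = √(-3 + 4) = √1 = 1)
c(n) = 1 + n + n² (c(n) = 3 + ((n² + 1*n) - 2) = 3 + ((n² + n) - 2) = 3 + ((n + n²) - 2) = 3 + (-2 + n + n²) = 1 + n + n²)
√(N(-10) + c(1)) = √(-6 + (1 + 1 + 1²)) = √(-6 + (1 + 1 + 1)) = √(-6 + 3) = √(-3) = I*√3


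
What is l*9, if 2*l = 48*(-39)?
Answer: -8424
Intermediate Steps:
l = -936 (l = (48*(-39))/2 = (½)*(-1872) = -936)
l*9 = -936*9 = -8424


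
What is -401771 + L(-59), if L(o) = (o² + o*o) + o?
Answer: -394868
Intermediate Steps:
L(o) = o + 2*o² (L(o) = (o² + o²) + o = 2*o² + o = o + 2*o²)
-401771 + L(-59) = -401771 - 59*(1 + 2*(-59)) = -401771 - 59*(1 - 118) = -401771 - 59*(-117) = -401771 + 6903 = -394868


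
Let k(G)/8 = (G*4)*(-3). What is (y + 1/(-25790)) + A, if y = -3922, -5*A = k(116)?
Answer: -43708893/25790 ≈ -1694.8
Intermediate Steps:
k(G) = -96*G (k(G) = 8*((G*4)*(-3)) = 8*((4*G)*(-3)) = 8*(-12*G) = -96*G)
A = 11136/5 (A = -(-96)*116/5 = -⅕*(-11136) = 11136/5 ≈ 2227.2)
(y + 1/(-25790)) + A = (-3922 + 1/(-25790)) + 11136/5 = (-3922 - 1/25790) + 11136/5 = -101148381/25790 + 11136/5 = -43708893/25790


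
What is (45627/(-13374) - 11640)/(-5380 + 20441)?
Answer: -51906329/67141938 ≈ -0.77308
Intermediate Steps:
(45627/(-13374) - 11640)/(-5380 + 20441) = (45627*(-1/13374) - 11640)/15061 = (-15209/4458 - 11640)*(1/15061) = -51906329/4458*1/15061 = -51906329/67141938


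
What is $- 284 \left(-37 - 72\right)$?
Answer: $30956$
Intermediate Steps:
$- 284 \left(-37 - 72\right) = \left(-284\right) \left(-109\right) = 30956$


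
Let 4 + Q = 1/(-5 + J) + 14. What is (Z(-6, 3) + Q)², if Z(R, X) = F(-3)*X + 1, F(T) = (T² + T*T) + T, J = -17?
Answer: 1515361/484 ≈ 3130.9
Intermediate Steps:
F(T) = T + 2*T² (F(T) = (T² + T²) + T = 2*T² + T = T + 2*T²)
Q = 219/22 (Q = -4 + (1/(-5 - 17) + 14) = -4 + (1/(-22) + 14) = -4 + (-1/22 + 14) = -4 + 307/22 = 219/22 ≈ 9.9545)
Z(R, X) = 1 + 15*X (Z(R, X) = (-3*(1 + 2*(-3)))*X + 1 = (-3*(1 - 6))*X + 1 = (-3*(-5))*X + 1 = 15*X + 1 = 1 + 15*X)
(Z(-6, 3) + Q)² = ((1 + 15*3) + 219/22)² = ((1 + 45) + 219/22)² = (46 + 219/22)² = (1231/22)² = 1515361/484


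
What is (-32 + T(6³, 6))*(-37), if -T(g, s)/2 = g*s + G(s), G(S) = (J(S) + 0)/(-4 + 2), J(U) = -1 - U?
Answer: 97347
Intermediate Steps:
G(S) = ½ + S/2 (G(S) = ((-1 - S) + 0)/(-4 + 2) = (-1 - S)/(-2) = (-1 - S)*(-½) = ½ + S/2)
T(g, s) = -1 - s - 2*g*s (T(g, s) = -2*(g*s + (½ + s/2)) = -2*(½ + s/2 + g*s) = -1 - s - 2*g*s)
(-32 + T(6³, 6))*(-37) = (-32 + (-1 - 1*6 - 2*6³*6))*(-37) = (-32 + (-1 - 6 - 2*216*6))*(-37) = (-32 + (-1 - 6 - 2592))*(-37) = (-32 - 2599)*(-37) = -2631*(-37) = 97347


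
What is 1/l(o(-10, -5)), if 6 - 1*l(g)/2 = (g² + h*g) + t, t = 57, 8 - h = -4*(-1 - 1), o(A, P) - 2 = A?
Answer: -1/230 ≈ -0.0043478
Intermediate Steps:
o(A, P) = 2 + A
h = 0 (h = 8 - (-4)*(-1 - 1) = 8 - (-4)*(-2) = 8 - 1*8 = 8 - 8 = 0)
l(g) = -102 - 2*g² (l(g) = 12 - 2*((g² + 0*g) + 57) = 12 - 2*((g² + 0) + 57) = 12 - 2*(g² + 57) = 12 - 2*(57 + g²) = 12 + (-114 - 2*g²) = -102 - 2*g²)
1/l(o(-10, -5)) = 1/(-102 - 2*(2 - 10)²) = 1/(-102 - 2*(-8)²) = 1/(-102 - 2*64) = 1/(-102 - 128) = 1/(-230) = -1/230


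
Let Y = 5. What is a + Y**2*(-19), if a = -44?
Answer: -519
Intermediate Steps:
a + Y**2*(-19) = -44 + 5**2*(-19) = -44 + 25*(-19) = -44 - 475 = -519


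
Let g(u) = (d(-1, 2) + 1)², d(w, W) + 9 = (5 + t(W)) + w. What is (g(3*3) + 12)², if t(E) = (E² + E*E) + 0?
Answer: 784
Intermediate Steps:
t(E) = 2*E² (t(E) = (E² + E²) + 0 = 2*E² + 0 = 2*E²)
d(w, W) = -4 + w + 2*W² (d(w, W) = -9 + ((5 + 2*W²) + w) = -9 + (5 + w + 2*W²) = -4 + w + 2*W²)
g(u) = 16 (g(u) = ((-4 - 1 + 2*2²) + 1)² = ((-4 - 1 + 2*4) + 1)² = ((-4 - 1 + 8) + 1)² = (3 + 1)² = 4² = 16)
(g(3*3) + 12)² = (16 + 12)² = 28² = 784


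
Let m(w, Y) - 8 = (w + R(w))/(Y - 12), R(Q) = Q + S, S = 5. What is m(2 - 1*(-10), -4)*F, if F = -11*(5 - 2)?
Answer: -3267/16 ≈ -204.19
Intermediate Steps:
R(Q) = 5 + Q (R(Q) = Q + 5 = 5 + Q)
m(w, Y) = 8 + (5 + 2*w)/(-12 + Y) (m(w, Y) = 8 + (w + (5 + w))/(Y - 12) = 8 + (5 + 2*w)/(-12 + Y))
F = -33 (F = -11*3 = -33)
m(2 - 1*(-10), -4)*F = ((-91 + 2*(2 - 1*(-10)) + 8*(-4))/(-12 - 4))*(-33) = ((-91 + 2*(2 + 10) - 32)/(-16))*(-33) = -(-91 + 2*12 - 32)/16*(-33) = -(-91 + 24 - 32)/16*(-33) = -1/16*(-99)*(-33) = (99/16)*(-33) = -3267/16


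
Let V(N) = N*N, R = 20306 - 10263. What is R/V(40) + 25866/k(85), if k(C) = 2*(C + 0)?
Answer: 4309291/27200 ≈ 158.43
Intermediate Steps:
k(C) = 2*C
R = 10043
V(N) = N**2
R/V(40) + 25866/k(85) = 10043/(40**2) + 25866/((2*85)) = 10043/1600 + 25866/170 = 10043*(1/1600) + 25866*(1/170) = 10043/1600 + 12933/85 = 4309291/27200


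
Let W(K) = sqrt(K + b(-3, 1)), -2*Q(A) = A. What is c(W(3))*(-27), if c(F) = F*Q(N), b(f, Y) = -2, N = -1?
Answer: -27/2 ≈ -13.500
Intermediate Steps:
Q(A) = -A/2
W(K) = sqrt(-2 + K) (W(K) = sqrt(K - 2) = sqrt(-2 + K))
c(F) = F/2 (c(F) = F*(-1/2*(-1)) = F*(1/2) = F/2)
c(W(3))*(-27) = (sqrt(-2 + 3)/2)*(-27) = (sqrt(1)/2)*(-27) = ((1/2)*1)*(-27) = (1/2)*(-27) = -27/2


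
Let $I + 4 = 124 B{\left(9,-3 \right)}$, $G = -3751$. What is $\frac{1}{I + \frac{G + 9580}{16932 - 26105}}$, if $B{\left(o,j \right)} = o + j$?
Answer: $\frac{9173}{6782191} \approx 0.0013525$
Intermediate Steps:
$B{\left(o,j \right)} = j + o$
$I = 740$ ($I = -4 + 124 \left(-3 + 9\right) = -4 + 124 \cdot 6 = -4 + 744 = 740$)
$\frac{1}{I + \frac{G + 9580}{16932 - 26105}} = \frac{1}{740 + \frac{-3751 + 9580}{16932 - 26105}} = \frac{1}{740 + \frac{5829}{-9173}} = \frac{1}{740 + 5829 \left(- \frac{1}{9173}\right)} = \frac{1}{740 - \frac{5829}{9173}} = \frac{1}{\frac{6782191}{9173}} = \frac{9173}{6782191}$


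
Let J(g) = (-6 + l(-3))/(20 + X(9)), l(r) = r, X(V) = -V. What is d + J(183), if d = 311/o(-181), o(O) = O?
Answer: -5050/1991 ≈ -2.5364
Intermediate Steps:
d = -311/181 (d = 311/(-181) = 311*(-1/181) = -311/181 ≈ -1.7182)
J(g) = -9/11 (J(g) = (-6 - 3)/(20 - 1*9) = -9/(20 - 9) = -9/11)
d + J(183) = -311/181 - 9/11 = -5050/1991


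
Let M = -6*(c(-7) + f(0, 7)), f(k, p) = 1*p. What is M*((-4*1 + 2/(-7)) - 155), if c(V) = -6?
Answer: 6690/7 ≈ 955.71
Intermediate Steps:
f(k, p) = p
M = -6 (M = -6*(-6 + 7) = -6*1 = -6)
M*((-4*1 + 2/(-7)) - 155) = -6*((-4*1 + 2/(-7)) - 155) = -6*((-4 + 2*(-⅐)) - 155) = -6*((-4 - 2/7) - 155) = -6*(-30/7 - 155) = -6*(-1115/7) = 6690/7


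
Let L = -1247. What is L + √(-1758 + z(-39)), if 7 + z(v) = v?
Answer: -1247 + 2*I*√451 ≈ -1247.0 + 42.474*I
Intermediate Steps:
z(v) = -7 + v
L + √(-1758 + z(-39)) = -1247 + √(-1758 + (-7 - 39)) = -1247 + √(-1758 - 46) = -1247 + √(-1804) = -1247 + 2*I*√451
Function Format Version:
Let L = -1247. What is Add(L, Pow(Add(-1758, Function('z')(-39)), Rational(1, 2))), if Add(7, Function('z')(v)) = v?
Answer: Add(-1247, Mul(2, I, Pow(451, Rational(1, 2)))) ≈ Add(-1247.0, Mul(42.474, I))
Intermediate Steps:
Function('z')(v) = Add(-7, v)
Add(L, Pow(Add(-1758, Function('z')(-39)), Rational(1, 2))) = Add(-1247, Pow(Add(-1758, Add(-7, -39)), Rational(1, 2))) = Add(-1247, Pow(Add(-1758, -46), Rational(1, 2))) = Add(-1247, Pow(-1804, Rational(1, 2))) = Add(-1247, Mul(2, I, Pow(451, Rational(1, 2))))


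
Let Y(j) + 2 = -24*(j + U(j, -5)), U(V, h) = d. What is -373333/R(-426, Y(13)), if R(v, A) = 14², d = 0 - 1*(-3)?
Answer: -373333/196 ≈ -1904.8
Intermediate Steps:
d = 3 (d = 0 + 3 = 3)
U(V, h) = 3
Y(j) = -74 - 24*j (Y(j) = -2 - 24*(j + 3) = -2 - 24*(3 + j) = -2 + (-72 - 24*j) = -74 - 24*j)
R(v, A) = 196
-373333/R(-426, Y(13)) = -373333/196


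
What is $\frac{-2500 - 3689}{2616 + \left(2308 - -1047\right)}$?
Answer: $- \frac{6189}{5971} \approx -1.0365$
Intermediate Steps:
$\frac{-2500 - 3689}{2616 + \left(2308 - -1047\right)} = - \frac{6189}{2616 + \left(2308 + 1047\right)} = - \frac{6189}{2616 + 3355} = - \frac{6189}{5971}$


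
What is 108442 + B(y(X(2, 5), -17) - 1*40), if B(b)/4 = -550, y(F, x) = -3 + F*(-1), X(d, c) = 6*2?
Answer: 106242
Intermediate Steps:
X(d, c) = 12
y(F, x) = -3 - F
B(b) = -2200 (B(b) = 4*(-550) = -2200)
108442 + B(y(X(2, 5), -17) - 1*40) = 108442 - 2200 = 106242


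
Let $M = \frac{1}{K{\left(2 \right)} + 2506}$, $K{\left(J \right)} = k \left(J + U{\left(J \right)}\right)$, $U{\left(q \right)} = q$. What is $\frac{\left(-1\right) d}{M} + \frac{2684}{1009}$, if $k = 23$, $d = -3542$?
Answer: $\frac{9284937728}{1009} \approx 9.2021 \cdot 10^{6}$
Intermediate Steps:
$K{\left(J \right)} = 46 J$ ($K{\left(J \right)} = 23 \left(J + J\right) = 23 \cdot 2 J = 46 J$)
$M = \frac{1}{2598}$ ($M = \frac{1}{46 \cdot 2 + 2506} = \frac{1}{92 + 2506} = \frac{1}{2598} \approx 0.00038491$)
$\frac{\left(-1\right) d}{M} + \frac{2684}{1009} = \left(-1\right) \left(-3542\right) \frac{1}{\frac{1}{2598}} + \frac{2684}{1009} = 3542 \cdot 2598 + 2684 \cdot \frac{1}{1009} = 9202116 + \frac{2684}{1009} = \frac{9284937728}{1009}$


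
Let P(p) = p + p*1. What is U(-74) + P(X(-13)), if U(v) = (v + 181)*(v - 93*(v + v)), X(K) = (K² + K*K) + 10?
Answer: 1465526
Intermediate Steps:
X(K) = 10 + 2*K² (X(K) = (K² + K²) + 10 = 2*K² + 10 = 10 + 2*K²)
P(p) = 2*p (P(p) = p + p = 2*p)
U(v) = -185*v*(181 + v) (U(v) = (181 + v)*(v - 186*v) = (181 + v)*(-185*v) = -185*v*(181 + v))
U(-74) + P(X(-13)) = -185*(-74)*(181 - 74) + 2*(10 + 2*(-13)²) = -185*(-74)*107 + 2*(10 + 2*169) = 1464830 + 2*(10 + 338) = 1464830 + 2*348 = 1464830 + 696 = 1465526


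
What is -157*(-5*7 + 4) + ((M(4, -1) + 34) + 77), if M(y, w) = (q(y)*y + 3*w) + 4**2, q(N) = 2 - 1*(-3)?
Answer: 5011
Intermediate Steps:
q(N) = 5 (q(N) = 2 + 3 = 5)
M(y, w) = 16 + 3*w + 5*y (M(y, w) = (5*y + 3*w) + 4**2 = (3*w + 5*y) + 16 = 16 + 3*w + 5*y)
-157*(-5*7 + 4) + ((M(4, -1) + 34) + 77) = -157*(-5*7 + 4) + (((16 + 3*(-1) + 5*4) + 34) + 77) = -157*(-35 + 4) + (((16 - 3 + 20) + 34) + 77) = -157*(-31) + ((33 + 34) + 77) = 4867 + (67 + 77) = 4867 + 144 = 5011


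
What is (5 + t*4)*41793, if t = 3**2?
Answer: 1713513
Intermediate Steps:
t = 9
(5 + t*4)*41793 = (5 + 9*4)*41793 = (5 + 36)*41793 = 41*41793 = 1713513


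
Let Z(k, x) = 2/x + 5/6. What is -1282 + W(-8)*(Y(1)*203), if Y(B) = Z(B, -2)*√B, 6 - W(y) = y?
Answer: -5267/3 ≈ -1755.7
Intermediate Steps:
W(y) = 6 - y
Z(k, x) = ⅚ + 2/x (Z(k, x) = 2/x + 5*(⅙) = 2/x + ⅚ = ⅚ + 2/x)
Y(B) = -√B/6 (Y(B) = (⅚ + 2/(-2))*√B = (⅚ + 2*(-½))*√B = (⅚ - 1)*√B = -√B/6)
-1282 + W(-8)*(Y(1)*203) = -1282 + (6 - 1*(-8))*(-√1/6*203) = -1282 + (6 + 8)*(-⅙*1*203) = -1282 + 14*(-⅙*203) = -1282 + 14*(-203/6) = -1282 - 1421/3 = -5267/3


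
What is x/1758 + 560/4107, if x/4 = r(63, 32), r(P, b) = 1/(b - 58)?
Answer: 710557/5214521 ≈ 0.13627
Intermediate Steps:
r(P, b) = 1/(-58 + b)
x = -2/13 (x = 4/(-58 + 32) = 4/(-26) = 4*(-1/26) = -2/13 ≈ -0.15385)
x/1758 + 560/4107 = -2/13/1758 + 560/4107 = -2/13*1/1758 + 560*(1/4107) = -1/11427 + 560/4107 = 710557/5214521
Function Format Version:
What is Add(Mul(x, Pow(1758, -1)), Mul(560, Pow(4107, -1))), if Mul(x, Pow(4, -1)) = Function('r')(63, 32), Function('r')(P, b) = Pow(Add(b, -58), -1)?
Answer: Rational(710557, 5214521) ≈ 0.13627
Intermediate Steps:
Function('r')(P, b) = Pow(Add(-58, b), -1)
x = Rational(-2, 13) (x = Mul(4, Pow(Add(-58, 32), -1)) = Mul(4, Pow(-26, -1)) = Mul(4, Rational(-1, 26)) = Rational(-2, 13) ≈ -0.15385)
Add(Mul(x, Pow(1758, -1)), Mul(560, Pow(4107, -1))) = Add(Mul(Rational(-2, 13), Pow(1758, -1)), Mul(560, Pow(4107, -1))) = Add(Mul(Rational(-2, 13), Rational(1, 1758)), Mul(560, Rational(1, 4107))) = Add(Rational(-1, 11427), Rational(560, 4107)) = Rational(710557, 5214521)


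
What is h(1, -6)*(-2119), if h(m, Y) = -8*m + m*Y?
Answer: 29666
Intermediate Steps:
h(m, Y) = -8*m + Y*m
h(1, -6)*(-2119) = (1*(-8 - 6))*(-2119) = (1*(-14))*(-2119) = -14*(-2119) = 29666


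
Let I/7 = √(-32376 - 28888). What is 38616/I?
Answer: -9654*I*√3829/26803 ≈ -22.288*I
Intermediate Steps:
I = 28*I*√3829 (I = 7*√(-32376 - 28888) = 7*√(-61264) = 7*(4*I*√3829) = 28*I*√3829 ≈ 1732.6*I)
38616/I = 38616/((28*I*√3829)) = 38616*(-I*√3829/107212) = -9654*I*√3829/26803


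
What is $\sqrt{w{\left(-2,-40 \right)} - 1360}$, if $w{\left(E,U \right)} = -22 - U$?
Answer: $i \sqrt{1342} \approx 36.633 i$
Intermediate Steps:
$\sqrt{w{\left(-2,-40 \right)} - 1360} = \sqrt{\left(-22 - -40\right) - 1360} = \sqrt{\left(-22 + 40\right) - 1360} = \sqrt{18 - 1360} = \sqrt{-1342} = i \sqrt{1342}$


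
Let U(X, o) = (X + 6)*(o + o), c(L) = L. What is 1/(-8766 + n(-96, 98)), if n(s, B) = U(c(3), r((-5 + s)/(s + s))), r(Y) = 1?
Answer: -1/8748 ≈ -0.00011431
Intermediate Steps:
U(X, o) = 2*o*(6 + X) (U(X, o) = (6 + X)*(2*o) = 2*o*(6 + X))
n(s, B) = 18 (n(s, B) = 2*1*(6 + 3) = 2*1*9 = 18)
1/(-8766 + n(-96, 98)) = 1/(-8766 + 18) = 1/(-8748) = -1/8748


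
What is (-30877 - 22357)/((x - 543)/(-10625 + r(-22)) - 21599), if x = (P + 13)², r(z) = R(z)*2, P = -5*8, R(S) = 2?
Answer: 565398314/229403165 ≈ 2.4646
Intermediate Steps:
P = -40
r(z) = 4 (r(z) = 2*2 = 4)
x = 729 (x = (-40 + 13)² = (-27)² = 729)
(-30877 - 22357)/((x - 543)/(-10625 + r(-22)) - 21599) = (-30877 - 22357)/((729 - 543)/(-10625 + 4) - 21599) = -53234/(186/(-10621) - 21599) = -53234/(186*(-1/10621) - 21599) = -53234/(-186/10621 - 21599) = -53234/(-229403165/10621) = -53234*(-10621/229403165) = 565398314/229403165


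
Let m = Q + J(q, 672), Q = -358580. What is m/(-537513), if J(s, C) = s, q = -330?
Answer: 358910/537513 ≈ 0.66772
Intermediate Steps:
m = -358910 (m = -358580 - 330 = -358910)
m/(-537513) = -358910/(-537513) = -358910*(-1/537513) = 358910/537513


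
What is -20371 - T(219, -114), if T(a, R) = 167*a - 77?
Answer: -56867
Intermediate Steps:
T(a, R) = -77 + 167*a
-20371 - T(219, -114) = -20371 - (-77 + 167*219) = -20371 - (-77 + 36573) = -20371 - 1*36496 = -20371 - 36496 = -56867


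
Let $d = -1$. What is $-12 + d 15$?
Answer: $-27$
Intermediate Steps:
$-12 + d 15 = -12 - 15 = -27$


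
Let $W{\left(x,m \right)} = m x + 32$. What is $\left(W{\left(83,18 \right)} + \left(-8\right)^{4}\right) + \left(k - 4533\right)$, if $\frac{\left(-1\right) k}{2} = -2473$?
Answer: $6035$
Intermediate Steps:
$k = 4946$ ($k = \left(-2\right) \left(-2473\right) = 4946$)
$W{\left(x,m \right)} = 32 + m x$
$\left(W{\left(83,18 \right)} + \left(-8\right)^{4}\right) + \left(k - 4533\right) = \left(\left(32 + 18 \cdot 83\right) + \left(-8\right)^{4}\right) + \left(4946 - 4533\right) = \left(\left(32 + 1494\right) + 4096\right) + 413 = \left(1526 + 4096\right) + 413 = 5622 + 413 = 6035$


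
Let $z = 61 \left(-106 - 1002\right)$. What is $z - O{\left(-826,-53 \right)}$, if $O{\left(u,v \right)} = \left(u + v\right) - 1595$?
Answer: $-65114$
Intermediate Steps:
$O{\left(u,v \right)} = -1595 + u + v$
$z = -67588$ ($z = 61 \left(-1108\right) = -67588$)
$z - O{\left(-826,-53 \right)} = -67588 - \left(-1595 - 826 - 53\right) = -67588 - -2474 = -67588 + 2474 = -65114$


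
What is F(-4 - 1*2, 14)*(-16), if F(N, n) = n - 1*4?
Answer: -160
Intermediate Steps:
F(N, n) = -4 + n (F(N, n) = n - 4 = -4 + n)
F(-4 - 1*2, 14)*(-16) = (-4 + 14)*(-16) = 10*(-16) = -160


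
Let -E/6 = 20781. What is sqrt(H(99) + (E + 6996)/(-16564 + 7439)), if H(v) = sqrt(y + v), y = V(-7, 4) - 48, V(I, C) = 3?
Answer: sqrt(1718274 + 399675*sqrt(6))/365 ≈ 4.4996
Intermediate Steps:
E = -124686 (E = -6*20781 = -124686)
y = -45 (y = 3 - 48 = -45)
H(v) = sqrt(-45 + v)
sqrt(H(99) + (E + 6996)/(-16564 + 7439)) = sqrt(sqrt(-45 + 99) + (-124686 + 6996)/(-16564 + 7439)) = sqrt(sqrt(54) - 117690/(-9125)) = sqrt(3*sqrt(6) - 117690*(-1/9125)) = sqrt(3*sqrt(6) + 23538/1825) = sqrt(23538/1825 + 3*sqrt(6))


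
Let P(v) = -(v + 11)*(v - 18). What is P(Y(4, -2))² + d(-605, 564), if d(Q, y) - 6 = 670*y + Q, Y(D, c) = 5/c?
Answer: 6522305/16 ≈ 4.0764e+5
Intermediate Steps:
P(v) = -(-18 + v)*(11 + v) (P(v) = -(11 + v)*(-18 + v) = -(-18 + v)*(11 + v))
d(Q, y) = 6 + Q + 670*y (d(Q, y) = 6 + (670*y + Q) = 6 + (Q + 670*y) = 6 + Q + 670*y)
P(Y(4, -2))² + d(-605, 564) = (198 - (5/(-2))² + 7*(5/(-2)))² + (6 - 605 + 670*564) = (198 - (5*(-½))² + 7*(5*(-½)))² + (6 - 605 + 377880) = (198 - (-5/2)² + 7*(-5/2))² + 377281 = (198 - 1*25/4 - 35/2)² + 377281 = (198 - 25/4 - 35/2)² + 377281 = (697/4)² + 377281 = 485809/16 + 377281 = 6522305/16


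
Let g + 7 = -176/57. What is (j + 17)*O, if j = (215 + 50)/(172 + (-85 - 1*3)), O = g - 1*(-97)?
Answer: 4193561/2394 ≈ 1751.7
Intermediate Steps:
g = -575/57 (g = -7 - 176/57 = -575/57 ≈ -10.088)
O = 4954/57 (O = -575/57 - 1*(-97) = -575/57 + 97 = 4954/57 ≈ 86.912)
j = 265/84 (j = 265/(172 + (-85 - 3)) = 265/(172 - 88) = 265/84 ≈ 3.1548)
(j + 17)*O = (265/84 + 17)*(4954/57) = (1693/84)*(4954/57) = 4193561/2394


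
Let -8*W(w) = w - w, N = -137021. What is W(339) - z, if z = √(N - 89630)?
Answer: -I*√226651 ≈ -476.08*I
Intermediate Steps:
z = I*√226651 (z = √(-137021 - 89630) = √(-226651) = I*√226651 ≈ 476.08*I)
W(w) = 0 (W(w) = -(w - w)/8 = -⅛*0 = 0)
W(339) - z = 0 - I*√226651 = -I*√226651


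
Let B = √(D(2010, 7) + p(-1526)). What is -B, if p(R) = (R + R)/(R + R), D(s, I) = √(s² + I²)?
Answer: -√(1 + √4040149) ≈ -44.844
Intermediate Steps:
D(s, I) = √(I² + s²)
p(R) = 1 (p(R) = (2*R)/((2*R)) = (2*R)*(1/(2*R)) = 1)
B = √(1 + √4040149) (B = √(√(7² + 2010²) + 1) = √(√(49 + 4040100) + 1) = √(√4040149 + 1) = √(1 + √4040149) ≈ 44.844)
-B = -√(1 + √4040149)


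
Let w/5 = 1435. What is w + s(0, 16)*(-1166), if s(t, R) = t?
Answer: 7175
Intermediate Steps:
w = 7175 (w = 5*1435 = 7175)
w + s(0, 16)*(-1166) = 7175 + 0*(-1166) = 7175 + 0 = 7175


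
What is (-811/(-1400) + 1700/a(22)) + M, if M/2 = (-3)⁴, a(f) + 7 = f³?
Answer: 2424388651/14897400 ≈ 162.74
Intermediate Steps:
a(f) = -7 + f³
M = 162 (M = 2*(-3)⁴ = 2*81 = 162)
(-811/(-1400) + 1700/a(22)) + M = (-811/(-1400) + 1700/(-7 + 22³)) + 162 = (-811*(-1/1400) + 1700/(-7 + 10648)) + 162 = (811/1400 + 1700/10641) + 162 = 11009851/14897400 + 162 = 2424388651/14897400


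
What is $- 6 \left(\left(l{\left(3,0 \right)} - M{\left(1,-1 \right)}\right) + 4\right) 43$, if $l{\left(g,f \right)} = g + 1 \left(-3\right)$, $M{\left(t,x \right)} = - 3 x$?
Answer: $-258$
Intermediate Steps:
$l{\left(g,f \right)} = -3 + g$ ($l{\left(g,f \right)} = g - 3 = -3 + g$)
$- 6 \left(\left(l{\left(3,0 \right)} - M{\left(1,-1 \right)}\right) + 4\right) 43 = - 6 \left(\left(\left(-3 + 3\right) + \left(0 - \left(-3\right) \left(-1\right)\right)\right) + 4\right) 43 = - 6 \left(\left(0 + \left(0 - 3\right)\right) + 4\right) 43 = - 6 \left(\left(0 - 3\right) + 4\right) 43 = - 6 \left(-3 + 4\right) 43 = \left(-6\right) 1 \cdot 43 = \left(-6\right) 43 = -258$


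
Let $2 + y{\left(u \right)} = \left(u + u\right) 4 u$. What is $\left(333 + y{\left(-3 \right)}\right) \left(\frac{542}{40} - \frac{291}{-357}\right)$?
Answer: $\frac{13778167}{2380} \approx 5789.1$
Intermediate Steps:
$y{\left(u \right)} = -2 + 8 u^{2}$ ($y{\left(u \right)} = -2 + \left(u + u\right) 4 u = -2 + 2 u 4 u = -2 + 8 u u = -2 + 8 u^{2}$)
$\left(333 + y{\left(-3 \right)}\right) \left(\frac{542}{40} - \frac{291}{-357}\right) = \left(333 - \left(2 - 8 \left(-3\right)^{2}\right)\right) \left(\frac{542}{40} - \frac{291}{-357}\right) = \left(333 + \left(-2 + 8 \cdot 9\right)\right) \left(542 \cdot \frac{1}{40} - - \frac{97}{119}\right) = \left(333 + \left(-2 + 72\right)\right) \left(\frac{271}{20} + \frac{97}{119}\right) = \left(333 + 70\right) \frac{34189}{2380} = 403 \cdot \frac{34189}{2380} = \frac{13778167}{2380}$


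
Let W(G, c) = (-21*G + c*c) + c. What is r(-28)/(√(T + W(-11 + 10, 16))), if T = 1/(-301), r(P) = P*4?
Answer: -7*√414778/689 ≈ -6.5431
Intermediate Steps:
r(P) = 4*P
W(G, c) = c + c² - 21*G (W(G, c) = (-21*G + c²) + c = (c² - 21*G) + c = c + c² - 21*G)
T = -1/301 ≈ -0.0033223
r(-28)/(√(T + W(-11 + 10, 16))) = (4*(-28))/(√(-1/301 + (16 + 16² - 21*(-11 + 10)))) = -112/√(-1/301 + (16 + 256 - 21*(-1))) = -112/√(-1/301 + (16 + 256 + 21)) = -112/√(-1/301 + 293) = -112*√414778/11024 = -7*√414778/689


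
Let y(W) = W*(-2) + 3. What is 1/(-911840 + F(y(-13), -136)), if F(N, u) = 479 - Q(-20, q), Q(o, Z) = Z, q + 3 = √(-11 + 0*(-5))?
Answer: I/(√11 - 911358*I) ≈ -1.0973e-6 + 3.9932e-12*I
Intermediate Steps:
q = -3 + I*√11 (q = -3 + √(-11 + 0*(-5)) = -3 + √(-11 + 0) = -3 + √(-11) = -3 + I*√11 ≈ -3.0 + 3.3166*I)
y(W) = 3 - 2*W (y(W) = -2*W + 3 = 3 - 2*W)
F(N, u) = 482 - I*√11 (F(N, u) = 479 - (-3 + I*√11) = 479 + (3 - I*√11) = 482 - I*√11)
1/(-911840 + F(y(-13), -136)) = 1/(-911840 + (482 - I*√11)) = 1/(-911358 - I*√11)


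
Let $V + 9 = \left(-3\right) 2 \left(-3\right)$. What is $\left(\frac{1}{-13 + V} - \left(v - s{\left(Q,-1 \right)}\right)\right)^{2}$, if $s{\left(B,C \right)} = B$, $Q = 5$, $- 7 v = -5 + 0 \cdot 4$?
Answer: $\frac{12769}{784} \approx 16.287$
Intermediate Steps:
$v = \frac{5}{7}$ ($v = - \frac{-5 + 0 \cdot 4}{7} = - \frac{-5 + 0}{7} = \left(- \frac{1}{7}\right) \left(-5\right) = \frac{5}{7} \approx 0.71429$)
$V = 9$ ($V = -9 + \left(-3\right) 2 \left(-3\right) = -9 - -18 = -9 + 18 = 9$)
$\left(\frac{1}{-13 + V} - \left(v - s{\left(Q,-1 \right)}\right)\right)^{2} = \left(\frac{1}{-13 + 9} + \left(5 - \frac{5}{7}\right)\right)^{2} = \left(\frac{1}{-4} + \left(5 - \frac{5}{7}\right)\right)^{2} = \left(- \frac{1}{4} + \frac{30}{7}\right)^{2} = \left(\frac{113}{28}\right)^{2} = \frac{12769}{784}$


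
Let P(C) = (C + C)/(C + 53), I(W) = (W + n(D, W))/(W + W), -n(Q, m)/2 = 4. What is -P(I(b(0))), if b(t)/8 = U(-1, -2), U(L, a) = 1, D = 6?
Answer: 0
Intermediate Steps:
b(t) = 8 (b(t) = 8*1 = 8)
n(Q, m) = -8 (n(Q, m) = -2*4 = -8)
I(W) = (-8 + W)/(2*W) (I(W) = (W - 8)/(W + W) = (-8 + W)/((2*W)) = (-8 + W)*(1/(2*W)) = (-8 + W)/(2*W))
P(C) = 2*C/(53 + C) (P(C) = (2*C)/(53 + C) = 2*C/(53 + C))
-P(I(b(0))) = -2*(½)*(-8 + 8)/8/(53 + (½)*(-8 + 8)/8) = -2*(½)*(⅛)*0/(53 + (½)*(⅛)*0) = -2*0/(53 + 0) = -2*0/53 = -1*0 = 0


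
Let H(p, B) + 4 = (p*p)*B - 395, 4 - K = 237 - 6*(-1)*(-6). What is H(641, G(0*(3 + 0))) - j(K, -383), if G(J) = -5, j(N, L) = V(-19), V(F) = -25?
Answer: -2054779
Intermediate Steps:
K = -197 (K = 4 - (237 - 6*(-1)*(-6)) = 4 - (237 + 6*(-6)) = 4 - (237 - 36) = 4 - 1*201 = 4 - 201 = -197)
j(N, L) = -25
H(p, B) = -399 + B*p² (H(p, B) = -4 + ((p*p)*B - 395) = -4 + (p²*B - 395) = -4 + (B*p² - 395) = -4 + (-395 + B*p²) = -399 + B*p²)
H(641, G(0*(3 + 0))) - j(K, -383) = (-399 - 5*641²) - 1*(-25) = (-399 - 5*410881) + 25 = (-399 - 2054405) + 25 = -2054804 + 25 = -2054779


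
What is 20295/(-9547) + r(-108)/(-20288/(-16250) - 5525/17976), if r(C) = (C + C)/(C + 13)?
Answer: 7233061216005/24933904301167 ≈ 0.29009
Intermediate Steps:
r(C) = 2*C/(13 + C) (r(C) = (2*C)/(13 + C) = 2*C/(13 + C))
20295/(-9547) + r(-108)/(-20288/(-16250) - 5525/17976) = 20295/(-9547) + (2*(-108)/(13 - 108))/(-20288/(-16250) - 5525/17976) = 20295*(-1/9547) + (2*(-108)/(-95))/(-20288*(-1/16250) - 5525*1/17976) = -20295/9547 + (2*(-108)*(-1/95))/(10144/8125 - 5525/17976) = -20295/9547 + 216/(95*(137457919/146055000)) = -20295/9547 + (216/95)*(146055000/137457919) = -20295/9547 + 6309576000/2611700461 = 7233061216005/24933904301167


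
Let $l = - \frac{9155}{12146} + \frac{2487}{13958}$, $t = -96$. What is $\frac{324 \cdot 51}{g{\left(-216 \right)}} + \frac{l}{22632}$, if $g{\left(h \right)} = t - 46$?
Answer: $- \frac{7925099060956115}{68104806385224} \approx -116.37$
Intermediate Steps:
$g{\left(h \right)} = -142$ ($g{\left(h \right)} = -96 - 46 = -142$)
$l = - \frac{24394597}{42383467}$ ($l = \left(-9155\right) \frac{1}{12146} + 2487 \cdot \frac{1}{13958} = - \frac{9155}{12146} + \frac{2487}{13958} = - \frac{24394597}{42383467} \approx -0.57557$)
$\frac{324 \cdot 51}{g{\left(-216 \right)}} + \frac{l}{22632} = \frac{324 \cdot 51}{-142} - \frac{24394597}{42383467 \cdot 22632} = 16524 \left(- \frac{1}{142}\right) - \frac{24394597}{959222625144} = - \frac{8262}{71} - \frac{24394597}{959222625144} = - \frac{7925099060956115}{68104806385224}$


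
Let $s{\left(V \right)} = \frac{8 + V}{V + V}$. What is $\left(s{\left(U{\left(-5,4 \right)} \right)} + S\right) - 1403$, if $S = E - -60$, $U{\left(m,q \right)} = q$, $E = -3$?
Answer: $- \frac{2689}{2} \approx -1344.5$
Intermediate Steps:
$s{\left(V \right)} = \frac{8 + V}{2 V}$
$S = 57$ ($S = -3 - -60 = -3 + 60 = 57$)
$\left(s{\left(U{\left(-5,4 \right)} \right)} + S\right) - 1403 = \left(\frac{8 + 4}{2 \cdot 4} + 57\right) - 1403 = \left(\frac{1}{2} \cdot \frac{1}{4} \cdot 12 + 57\right) - 1403 = \left(\frac{3}{2} + 57\right) - 1403 = \frac{117}{2} - 1403 = - \frac{2689}{2}$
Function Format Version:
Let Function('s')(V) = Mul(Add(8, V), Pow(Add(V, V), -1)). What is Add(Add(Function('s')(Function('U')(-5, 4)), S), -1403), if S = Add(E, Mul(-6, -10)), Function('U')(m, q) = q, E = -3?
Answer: Rational(-2689, 2) ≈ -1344.5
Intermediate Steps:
Function('s')(V) = Mul(Rational(1, 2), Pow(V, -1), Add(8, V)) (Function('s')(V) = Mul(Add(8, V), Pow(Mul(2, V), -1)) = Mul(Add(8, V), Mul(Rational(1, 2), Pow(V, -1))) = Mul(Rational(1, 2), Pow(V, -1), Add(8, V)))
S = 57 (S = Add(-3, Mul(-6, -10)) = Add(-3, 60) = 57)
Add(Add(Function('s')(Function('U')(-5, 4)), S), -1403) = Add(Add(Mul(Rational(1, 2), Pow(4, -1), Add(8, 4)), 57), -1403) = Add(Add(Mul(Rational(1, 2), Rational(1, 4), 12), 57), -1403) = Add(Add(Rational(3, 2), 57), -1403) = Add(Rational(117, 2), -1403) = Rational(-2689, 2)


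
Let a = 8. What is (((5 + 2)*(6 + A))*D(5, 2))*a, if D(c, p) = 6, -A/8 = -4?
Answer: 12768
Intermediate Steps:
A = 32 (A = -8*(-4) = 32)
(((5 + 2)*(6 + A))*D(5, 2))*a = (((5 + 2)*(6 + 32))*6)*8 = ((7*38)*6)*8 = (266*6)*8 = 1596*8 = 12768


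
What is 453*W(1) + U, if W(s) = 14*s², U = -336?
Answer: 6006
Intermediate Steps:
453*W(1) + U = 453*(14*1²) - 336 = 453*(14*1) - 336 = 453*14 - 336 = 6342 - 336 = 6006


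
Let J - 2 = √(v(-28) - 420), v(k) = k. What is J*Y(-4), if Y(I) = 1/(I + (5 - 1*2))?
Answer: -2 - 8*I*√7 ≈ -2.0 - 21.166*I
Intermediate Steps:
Y(I) = 1/(3 + I) (Y(I) = 1/(I + (5 - 2)) = 1/(I + 3) = 1/(3 + I))
J = 2 + 8*I*√7 (J = 2 + √(-28 - 420) = 2 + √(-448) = 2 + 8*I*√7 ≈ 2.0 + 21.166*I)
J*Y(-4) = (2 + 8*I*√7)/(3 - 4) = (2 + 8*I*√7)/(-1) = (2 + 8*I*√7)*(-1) = -2 - 8*I*√7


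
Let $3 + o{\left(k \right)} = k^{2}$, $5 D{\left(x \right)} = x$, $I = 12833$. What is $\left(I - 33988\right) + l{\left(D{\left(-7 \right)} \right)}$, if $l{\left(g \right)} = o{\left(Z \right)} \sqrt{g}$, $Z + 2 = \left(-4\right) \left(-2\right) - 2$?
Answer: $-21155 + \frac{13 i \sqrt{35}}{5} \approx -21155.0 + 15.382 i$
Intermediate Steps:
$D{\left(x \right)} = \frac{x}{5}$
$Z = 4$ ($Z = -2 - -6 = -2 + \left(8 - 2\right) = -2 + 6 = 4$)
$o{\left(k \right)} = -3 + k^{2}$
$l{\left(g \right)} = 13 \sqrt{g}$ ($l{\left(g \right)} = \left(-3 + 4^{2}\right) \sqrt{g} = \left(-3 + 16\right) \sqrt{g} = 13 \sqrt{g}$)
$\left(I - 33988\right) + l{\left(D{\left(-7 \right)} \right)} = \left(12833 - 33988\right) + 13 \sqrt{\frac{1}{5} \left(-7\right)} = -21155 + 13 \sqrt{- \frac{7}{5}} = -21155 + 13 \frac{i \sqrt{35}}{5} = -21155 + \frac{13 i \sqrt{35}}{5}$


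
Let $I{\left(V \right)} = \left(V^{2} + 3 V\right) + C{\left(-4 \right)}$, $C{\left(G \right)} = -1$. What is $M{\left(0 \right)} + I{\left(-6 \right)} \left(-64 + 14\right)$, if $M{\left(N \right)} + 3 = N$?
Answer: $-853$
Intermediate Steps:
$M{\left(N \right)} = -3 + N$
$I{\left(V \right)} = -1 + V^{2} + 3 V$ ($I{\left(V \right)} = \left(V^{2} + 3 V\right) - 1 = -1 + V^{2} + 3 V$)
$M{\left(0 \right)} + I{\left(-6 \right)} \left(-64 + 14\right) = \left(-3 + 0\right) + \left(-1 + \left(-6\right)^{2} + 3 \left(-6\right)\right) \left(-64 + 14\right) = -3 + \left(-1 + 36 - 18\right) \left(-50\right) = -3 + 17 \left(-50\right) = -3 - 850 = -853$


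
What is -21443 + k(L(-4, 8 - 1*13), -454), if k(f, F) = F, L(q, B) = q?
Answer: -21897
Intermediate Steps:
-21443 + k(L(-4, 8 - 1*13), -454) = -21443 - 454 = -21897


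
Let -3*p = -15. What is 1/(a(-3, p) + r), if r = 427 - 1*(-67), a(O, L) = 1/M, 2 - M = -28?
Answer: 30/14821 ≈ 0.0020242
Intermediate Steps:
M = 30 (M = 2 - 1*(-28) = 2 + 28 = 30)
p = 5 (p = -⅓*(-15) = 5)
a(O, L) = 1/30
r = 494 (r = 427 + 67 = 494)
1/(a(-3, p) + r) = 1/(1/30 + 494) = 1/(14821/30) = 30/14821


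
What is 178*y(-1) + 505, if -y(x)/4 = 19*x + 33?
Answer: -9463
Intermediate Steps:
y(x) = -132 - 76*x (y(x) = -4*(19*x + 33) = -4*(33 + 19*x) = -132 - 76*x)
178*y(-1) + 505 = 178*(-132 - 76*(-1)) + 505 = 178*(-132 + 76) + 505 = 178*(-56) + 505 = -9968 + 505 = -9463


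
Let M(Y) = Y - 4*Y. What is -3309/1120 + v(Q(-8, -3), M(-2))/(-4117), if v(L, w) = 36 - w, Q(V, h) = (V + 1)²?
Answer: -13656753/4611040 ≈ -2.9618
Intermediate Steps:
Q(V, h) = (1 + V)²
M(Y) = -3*Y
-3309/1120 + v(Q(-8, -3), M(-2))/(-4117) = -3309/1120 + (36 - (-3)*(-2))/(-4117) = -3309*1/1120 + (36 - 1*6)*(-1/4117) = -3309/1120 + (36 - 6)*(-1/4117) = -3309/1120 + 30*(-1/4117) = -3309/1120 - 30/4117 = -13656753/4611040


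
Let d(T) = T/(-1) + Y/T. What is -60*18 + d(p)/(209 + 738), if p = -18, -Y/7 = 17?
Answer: -18409237/17046 ≈ -1080.0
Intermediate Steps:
Y = -119 (Y = -7*17 = -119)
d(T) = -T - 119/T (d(T) = T/(-1) - 119/T = T*(-1) - 119/T = -T - 119/T)
-60*18 + d(p)/(209 + 738) = -60*18 + (-1*(-18) - 119/(-18))/(209 + 738) = -1080 + (18 - 119*(-1/18))/947 = -1080 + (18 + 119/18)/947 = -1080 + (1/947)*(443/18) = -1080 + 443/17046 = -18409237/17046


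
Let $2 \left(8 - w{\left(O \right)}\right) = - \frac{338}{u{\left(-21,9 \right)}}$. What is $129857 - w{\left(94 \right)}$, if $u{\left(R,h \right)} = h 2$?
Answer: $\frac{2337113}{18} \approx 1.2984 \cdot 10^{5}$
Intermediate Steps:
$u{\left(R,h \right)} = 2 h$
$w{\left(O \right)} = \frac{313}{18}$ ($w{\left(O \right)} = 8 - \frac{\left(-338\right) \frac{1}{2 \cdot 9}}{2} = 8 - \frac{\left(-338\right) \frac{1}{18}}{2} = 8 - - \frac{169}{18} = 8 + \frac{169}{18} = \frac{313}{18}$)
$129857 - w{\left(94 \right)} = 129857 - \frac{313}{18} = \frac{2337113}{18}$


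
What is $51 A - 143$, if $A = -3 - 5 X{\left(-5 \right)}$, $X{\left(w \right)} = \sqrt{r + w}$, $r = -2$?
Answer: $-296 - 255 i \sqrt{7} \approx -296.0 - 674.67 i$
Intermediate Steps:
$X{\left(w \right)} = \sqrt{-2 + w}$
$A = -3 - 5 i \sqrt{7}$ ($A = -3 - 5 \sqrt{-2 - 5} = -3 - 5 \sqrt{-7} = -3 - 5 i \sqrt{7} \approx -3.0 - 13.229 i$)
$51 A - 143 = 51 \left(-3 - 5 i \sqrt{7}\right) - 143 = \left(-153 - 255 i \sqrt{7}\right) - 143 = -296 - 255 i \sqrt{7}$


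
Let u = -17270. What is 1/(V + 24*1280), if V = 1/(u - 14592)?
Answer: 31862/978800639 ≈ 3.2552e-5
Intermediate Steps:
V = -1/31862 (V = 1/(-17270 - 14592) = 1/(-31862) = -1/31862 ≈ -3.1385e-5)
1/(V + 24*1280) = 1/(-1/31862 + 24*1280) = 1/(-1/31862 + 30720) = 1/(978800639/31862) = 31862/978800639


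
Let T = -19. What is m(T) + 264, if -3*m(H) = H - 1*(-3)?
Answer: 808/3 ≈ 269.33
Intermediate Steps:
m(H) = -1 - H/3 (m(H) = -(H - 1*(-3))/3 = -(H + 3)/3 = -(3 + H)/3 = -1 - H/3)
m(T) + 264 = (-1 - ⅓*(-19)) + 264 = (-1 + 19/3) + 264 = 16/3 + 264 = 808/3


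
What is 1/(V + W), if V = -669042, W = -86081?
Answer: -1/755123 ≈ -1.3243e-6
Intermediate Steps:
1/(V + W) = 1/(-669042 - 86081) = 1/(-755123) = -1/755123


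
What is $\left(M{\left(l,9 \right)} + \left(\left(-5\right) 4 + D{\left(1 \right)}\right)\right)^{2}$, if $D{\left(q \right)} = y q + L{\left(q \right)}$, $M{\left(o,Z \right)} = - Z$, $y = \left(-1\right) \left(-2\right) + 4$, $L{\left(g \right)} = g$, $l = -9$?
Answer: $484$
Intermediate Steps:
$y = 6$ ($y = 2 + 4 = 6$)
$D{\left(q \right)} = 7 q$ ($D{\left(q \right)} = 6 q + q = 7 q$)
$\left(M{\left(l,9 \right)} + \left(\left(-5\right) 4 + D{\left(1 \right)}\right)\right)^{2} = \left(\left(-1\right) 9 + \left(\left(-5\right) 4 + 7 \cdot 1\right)\right)^{2} = \left(-9 + \left(-20 + 7\right)\right)^{2} = \left(-9 - 13\right)^{2} = \left(-22\right)^{2} = 484$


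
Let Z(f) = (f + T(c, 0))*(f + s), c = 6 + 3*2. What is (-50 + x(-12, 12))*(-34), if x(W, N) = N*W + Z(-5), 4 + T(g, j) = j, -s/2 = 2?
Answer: 3842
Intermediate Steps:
s = -4 (s = -2*2 = -4)
c = 12 (c = 6 + 6 = 12)
T(g, j) = -4 + j
Z(f) = (-4 + f)**2 (Z(f) = (f + (-4 + 0))*(f - 4) = (f - 4)*(-4 + f) = (-4 + f)*(-4 + f) = (-4 + f)**2)
x(W, N) = 81 + N*W (x(W, N) = N*W + (16 + (-5)**2 - 8*(-5)) = N*W + (16 + 25 + 40) = N*W + 81 = 81 + N*W)
(-50 + x(-12, 12))*(-34) = (-50 + (81 + 12*(-12)))*(-34) = (-50 + (81 - 144))*(-34) = (-50 - 63)*(-34) = -113*(-34) = 3842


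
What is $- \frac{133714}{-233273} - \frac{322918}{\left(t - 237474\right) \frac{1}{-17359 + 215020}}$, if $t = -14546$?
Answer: $\frac{7444725755508067}{29394730730} \approx 2.5327 \cdot 10^{5}$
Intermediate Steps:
$- \frac{133714}{-233273} - \frac{322918}{\left(t - 237474\right) \frac{1}{-17359 + 215020}} = - \frac{133714}{-233273} - \frac{322918}{\left(-14546 - 237474\right) \frac{1}{-17359 + 215020}} = \left(-133714\right) \left(- \frac{1}{233273}\right) - \frac{322918}{\left(-252020\right) \frac{1}{197661}} = \frac{133714}{233273} - \frac{322918}{\left(-252020\right) \frac{1}{197661}} = \frac{133714}{233273} - \frac{322918}{- \frac{252020}{197661}} = \frac{133714}{233273} - - \frac{31914147399}{126010} = \frac{133714}{233273} + \frac{31914147399}{126010} = \frac{7444725755508067}{29394730730}$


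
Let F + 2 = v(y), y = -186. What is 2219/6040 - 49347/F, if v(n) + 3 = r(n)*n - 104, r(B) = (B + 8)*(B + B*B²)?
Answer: 94552257903427/257366055739160 ≈ 0.36738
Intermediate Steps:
r(B) = (8 + B)*(B + B³)
v(n) = -107 + n²*(8 + n + n³ + 8*n²) (v(n) = -3 + ((n*(8 + n + n³ + 8*n²))*n - 104) = -3 + (n²*(8 + n + n³ + 8*n²) - 104) = -3 + (-104 + n²*(8 + n + n³ + 8*n²)) = -107 + n²*(8 + n + n³ + 8*n²))
F = -213051370645 (F = -2 + (-107 + (-186)²*(8 - 186 + (-186)³ + 8*(-186)²)) = -2 + (-107 + 34596*(8 - 186 - 6434856 + 8*34596)) = -2 + (-107 + 34596*(8 - 186 - 6434856 + 276768)) = -2 + (-107 + 34596*(-6158266)) = -2 + (-107 - 213051370536) = -2 - 213051370643 = -213051370645)
2219/6040 - 49347/F = 2219/6040 - 49347/(-213051370645) = 2219*(1/6040) - 49347*(-1/213051370645) = 2219/6040 + 49347/213051370645 = 94552257903427/257366055739160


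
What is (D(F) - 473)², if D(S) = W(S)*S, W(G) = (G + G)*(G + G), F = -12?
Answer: 54538225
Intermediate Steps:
W(G) = 4*G² (W(G) = (2*G)*(2*G) = 4*G²)
D(S) = 4*S³ (D(S) = (4*S²)*S = 4*S³)
(D(F) - 473)² = (4*(-12)³ - 473)² = (4*(-1728) - 473)² = (-6912 - 473)² = (-7385)² = 54538225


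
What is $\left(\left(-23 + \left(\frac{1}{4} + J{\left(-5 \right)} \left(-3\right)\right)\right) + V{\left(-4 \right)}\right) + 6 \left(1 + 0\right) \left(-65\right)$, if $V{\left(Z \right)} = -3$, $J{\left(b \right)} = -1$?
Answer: $- \frac{1651}{4} \approx -412.75$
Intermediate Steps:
$\left(\left(-23 + \left(\frac{1}{4} + J{\left(-5 \right)} \left(-3\right)\right)\right) + V{\left(-4 \right)}\right) + 6 \left(1 + 0\right) \left(-65\right) = \left(\left(-23 + \left(\frac{1}{4} - -3\right)\right) - 3\right) + 6 \left(1 + 0\right) \left(-65\right) = \left(\left(-23 + \left(\frac{1}{4} + 3\right)\right) - 3\right) + 6 \cdot 1 \left(-65\right) = \left(\left(-23 + \frac{13}{4}\right) - 3\right) + 6 \left(-65\right) = \left(- \frac{79}{4} - 3\right) - 390 = - \frac{91}{4} - 390 = - \frac{1651}{4}$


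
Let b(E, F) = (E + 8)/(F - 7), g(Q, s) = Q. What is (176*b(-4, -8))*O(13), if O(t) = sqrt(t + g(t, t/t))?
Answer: -704*sqrt(26)/15 ≈ -239.31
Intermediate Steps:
b(E, F) = (8 + E)/(-7 + F)
O(t) = sqrt(2)*sqrt(t) (O(t) = sqrt(t + t) = sqrt(2*t) = sqrt(2)*sqrt(t))
(176*b(-4, -8))*O(13) = (176*((8 - 4)/(-7 - 8)))*(sqrt(2)*sqrt(13)) = (176*(4/(-15)))*sqrt(26) = (176*(-1/15*4))*sqrt(26) = (176*(-4/15))*sqrt(26) = -704*sqrt(26)/15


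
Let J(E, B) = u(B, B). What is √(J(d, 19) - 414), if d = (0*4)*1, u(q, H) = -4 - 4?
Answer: I*√422 ≈ 20.543*I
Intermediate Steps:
u(q, H) = -8
d = 0 (d = 0*1 = 0)
J(E, B) = -8
√(J(d, 19) - 414) = √(-8 - 414) = √(-422) = I*√422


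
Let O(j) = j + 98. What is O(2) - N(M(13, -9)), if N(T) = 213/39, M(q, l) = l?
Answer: 1229/13 ≈ 94.538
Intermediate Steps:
O(j) = 98 + j
N(T) = 71/13 (N(T) = 213*(1/39) = 71/13)
O(2) - N(M(13, -9)) = (98 + 2) - 1*71/13 = 100 - 71/13 = 1229/13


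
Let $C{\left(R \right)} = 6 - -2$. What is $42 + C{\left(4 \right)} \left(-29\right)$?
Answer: $-190$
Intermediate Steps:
$C{\left(R \right)} = 8$ ($C{\left(R \right)} = 6 + 2 = 8$)
$42 + C{\left(4 \right)} \left(-29\right) = 42 + 8 \left(-29\right) = 42 - 232 = -190$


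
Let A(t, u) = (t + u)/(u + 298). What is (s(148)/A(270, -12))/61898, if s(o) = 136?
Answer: 9724/3992421 ≈ 0.0024356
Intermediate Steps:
A(t, u) = (t + u)/(298 + u)
(s(148)/A(270, -12))/61898 = (136/(((270 - 12)/(298 - 12))))/61898 = (136/((258/286)))*(1/61898) = (136/(((1/286)*258)))*(1/61898) = (136/(129/143))*(1/61898) = (136*(143/129))*(1/61898) = (19448/129)*(1/61898) = 9724/3992421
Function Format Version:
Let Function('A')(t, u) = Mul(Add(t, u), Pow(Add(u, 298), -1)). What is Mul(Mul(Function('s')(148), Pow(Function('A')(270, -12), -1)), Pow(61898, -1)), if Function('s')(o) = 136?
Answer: Rational(9724, 3992421) ≈ 0.0024356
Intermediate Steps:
Function('A')(t, u) = Mul(Pow(Add(298, u), -1), Add(t, u)) (Function('A')(t, u) = Mul(Add(t, u), Pow(Add(298, u), -1)) = Mul(Pow(Add(298, u), -1), Add(t, u)))
Mul(Mul(Function('s')(148), Pow(Function('A')(270, -12), -1)), Pow(61898, -1)) = Mul(Mul(136, Pow(Mul(Pow(Add(298, -12), -1), Add(270, -12)), -1)), Pow(61898, -1)) = Mul(Mul(136, Pow(Mul(Pow(286, -1), 258), -1)), Rational(1, 61898)) = Mul(Mul(136, Pow(Mul(Rational(1, 286), 258), -1)), Rational(1, 61898)) = Mul(Mul(136, Pow(Rational(129, 143), -1)), Rational(1, 61898)) = Mul(Mul(136, Rational(143, 129)), Rational(1, 61898)) = Mul(Rational(19448, 129), Rational(1, 61898)) = Rational(9724, 3992421)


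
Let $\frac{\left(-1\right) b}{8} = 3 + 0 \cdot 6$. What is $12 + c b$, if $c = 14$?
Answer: $-324$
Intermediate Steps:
$b = -24$ ($b = - 8 \left(3 + 0 \cdot 6\right) = - 8 \left(3 + 0\right) = \left(-8\right) 3 = -24$)
$12 + c b = 12 + 14 \left(-24\right) = 12 - 336 = -324$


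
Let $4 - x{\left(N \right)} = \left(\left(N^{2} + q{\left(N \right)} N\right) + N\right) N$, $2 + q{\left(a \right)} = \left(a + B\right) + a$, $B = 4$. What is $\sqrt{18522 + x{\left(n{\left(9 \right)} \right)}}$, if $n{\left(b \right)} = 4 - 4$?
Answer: $\sqrt{18526} \approx 136.11$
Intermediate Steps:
$n{\left(b \right)} = 0$ ($n{\left(b \right)} = 4 - 4 = 0$)
$q{\left(a \right)} = 2 + 2 a$ ($q{\left(a \right)} = -2 + \left(\left(a + 4\right) + a\right) = -2 + \left(\left(4 + a\right) + a\right) = -2 + \left(4 + 2 a\right) = 2 + 2 a$)
$x{\left(N \right)} = 4 - N \left(N + N^{2} + N \left(2 + 2 N\right)\right)$ ($x{\left(N \right)} = 4 - \left(\left(N^{2} + \left(2 + 2 N\right) N\right) + N\right) N = 4 - \left(\left(N^{2} + N \left(2 + 2 N\right)\right) + N\right) N = 4 - \left(N + N^{2} + N \left(2 + 2 N\right)\right) N = 4 - N \left(N + N^{2} + N \left(2 + 2 N\right)\right)$)
$\sqrt{18522 + x{\left(n{\left(9 \right)} \right)}} = \sqrt{18522 - \left(-4 + 0 + 0\right)} = \sqrt{18522 - -4} = \sqrt{18522 + \left(4 + 0 + 0\right)} = \sqrt{18522 + 4} = \sqrt{18526}$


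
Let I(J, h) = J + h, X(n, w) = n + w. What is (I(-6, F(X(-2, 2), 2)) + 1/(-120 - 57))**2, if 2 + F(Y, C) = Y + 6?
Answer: 126025/31329 ≈ 4.0226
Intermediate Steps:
F(Y, C) = 4 + Y (F(Y, C) = -2 + (Y + 6) = -2 + (6 + Y) = 4 + Y)
(I(-6, F(X(-2, 2), 2)) + 1/(-120 - 57))**2 = ((-6 + (4 + (-2 + 2))) + 1/(-120 - 57))**2 = ((-6 + (4 + 0)) + 1/(-177))**2 = ((-6 + 4) - 1/177)**2 = (-2 - 1/177)**2 = (-355/177)**2 = 126025/31329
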